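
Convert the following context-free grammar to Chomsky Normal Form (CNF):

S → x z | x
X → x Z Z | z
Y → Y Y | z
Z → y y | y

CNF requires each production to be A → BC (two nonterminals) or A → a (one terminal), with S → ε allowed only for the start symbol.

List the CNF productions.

TX → x; TZ → z; S → x; X → z; Y → z; TY → y; Z → y; S → TX TZ; X → TX X0; X0 → Z Z; Y → Y Y; Z → TY TY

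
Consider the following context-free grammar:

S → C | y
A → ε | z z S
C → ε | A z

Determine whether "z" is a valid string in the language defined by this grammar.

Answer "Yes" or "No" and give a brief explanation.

Yes - a valid derivation exists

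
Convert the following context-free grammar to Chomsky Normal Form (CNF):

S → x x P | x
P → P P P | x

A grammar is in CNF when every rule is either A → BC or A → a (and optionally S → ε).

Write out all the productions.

TX → x; S → x; P → x; S → TX X0; X0 → TX P; P → P X1; X1 → P P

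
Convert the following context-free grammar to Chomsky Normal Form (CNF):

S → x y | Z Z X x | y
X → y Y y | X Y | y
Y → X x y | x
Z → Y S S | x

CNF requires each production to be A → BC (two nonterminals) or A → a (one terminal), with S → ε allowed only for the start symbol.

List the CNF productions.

TX → x; TY → y; S → y; X → y; Y → x; Z → x; S → TX TY; S → Z X0; X0 → Z X1; X1 → X TX; X → TY X2; X2 → Y TY; X → X Y; Y → X X3; X3 → TX TY; Z → Y X4; X4 → S S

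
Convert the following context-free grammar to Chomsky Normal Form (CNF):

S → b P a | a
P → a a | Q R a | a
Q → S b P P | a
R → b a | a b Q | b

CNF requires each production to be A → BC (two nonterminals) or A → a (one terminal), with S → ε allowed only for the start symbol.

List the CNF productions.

TB → b; TA → a; S → a; P → a; Q → a; R → b; S → TB X0; X0 → P TA; P → TA TA; P → Q X1; X1 → R TA; Q → S X2; X2 → TB X3; X3 → P P; R → TB TA; R → TA X4; X4 → TB Q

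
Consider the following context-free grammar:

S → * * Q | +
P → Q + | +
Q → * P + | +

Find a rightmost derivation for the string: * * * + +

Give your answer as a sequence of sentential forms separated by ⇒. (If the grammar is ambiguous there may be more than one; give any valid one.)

S ⇒ * * Q ⇒ * * * P + ⇒ * * * + +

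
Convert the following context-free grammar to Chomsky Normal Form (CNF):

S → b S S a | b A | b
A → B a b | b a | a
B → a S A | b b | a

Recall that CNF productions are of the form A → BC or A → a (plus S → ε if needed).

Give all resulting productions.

TB → b; TA → a; S → b; A → a; B → a; S → TB X0; X0 → S X1; X1 → S TA; S → TB A; A → B X2; X2 → TA TB; A → TB TA; B → TA X3; X3 → S A; B → TB TB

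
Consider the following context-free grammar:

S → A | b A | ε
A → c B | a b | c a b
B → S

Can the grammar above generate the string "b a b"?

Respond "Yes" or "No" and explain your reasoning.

Yes - a valid derivation exists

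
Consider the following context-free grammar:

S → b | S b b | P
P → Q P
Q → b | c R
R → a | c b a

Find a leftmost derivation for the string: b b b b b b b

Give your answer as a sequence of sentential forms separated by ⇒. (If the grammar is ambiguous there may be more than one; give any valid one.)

S ⇒ S b b ⇒ S b b b b ⇒ S b b b b b b ⇒ b b b b b b b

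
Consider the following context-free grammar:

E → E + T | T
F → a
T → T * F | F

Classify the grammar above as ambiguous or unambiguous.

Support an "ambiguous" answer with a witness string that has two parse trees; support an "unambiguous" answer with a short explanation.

Unambiguous - every string in the language has a unique parse tree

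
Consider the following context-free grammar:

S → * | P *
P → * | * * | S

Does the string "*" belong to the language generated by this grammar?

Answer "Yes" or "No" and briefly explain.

Yes - a valid derivation exists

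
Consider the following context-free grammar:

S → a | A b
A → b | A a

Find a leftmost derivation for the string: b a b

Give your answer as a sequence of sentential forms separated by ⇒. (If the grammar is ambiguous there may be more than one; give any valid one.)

S ⇒ A b ⇒ A a b ⇒ b a b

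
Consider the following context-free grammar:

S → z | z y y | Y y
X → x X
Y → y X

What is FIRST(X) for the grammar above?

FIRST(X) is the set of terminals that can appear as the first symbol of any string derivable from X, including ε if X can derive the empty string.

We compute FIRST(X) using the standard algorithm.
FIRST(S) = {y, z}
FIRST(X) = {x}
FIRST(Y) = {y}
Therefore, FIRST(X) = {x}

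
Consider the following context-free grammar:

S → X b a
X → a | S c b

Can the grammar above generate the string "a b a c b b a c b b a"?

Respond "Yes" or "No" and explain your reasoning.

Yes - a valid derivation exists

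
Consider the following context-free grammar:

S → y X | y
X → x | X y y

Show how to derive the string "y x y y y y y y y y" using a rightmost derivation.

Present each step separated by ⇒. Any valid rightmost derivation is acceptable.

S ⇒ y X ⇒ y X y y ⇒ y X y y y y ⇒ y X y y y y y y ⇒ y X y y y y y y y y ⇒ y x y y y y y y y y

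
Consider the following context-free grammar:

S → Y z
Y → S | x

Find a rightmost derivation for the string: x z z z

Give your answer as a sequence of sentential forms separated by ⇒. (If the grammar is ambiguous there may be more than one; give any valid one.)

S ⇒ Y z ⇒ S z ⇒ Y z z ⇒ S z z ⇒ Y z z z ⇒ x z z z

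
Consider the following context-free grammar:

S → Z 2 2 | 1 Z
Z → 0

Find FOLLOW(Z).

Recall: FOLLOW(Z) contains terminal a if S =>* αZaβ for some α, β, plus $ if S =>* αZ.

We compute FOLLOW(Z) using the standard algorithm.
FOLLOW(S) starts with {$}.
FIRST(S) = {0, 1}
FIRST(Z) = {0}
FOLLOW(S) = {$}
FOLLOW(Z) = {$, 2}
Therefore, FOLLOW(Z) = {$, 2}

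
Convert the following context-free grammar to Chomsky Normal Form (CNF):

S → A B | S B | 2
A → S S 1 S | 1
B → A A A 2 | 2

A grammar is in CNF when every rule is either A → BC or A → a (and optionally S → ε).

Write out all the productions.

S → 2; T1 → 1; A → 1; T2 → 2; B → 2; S → A B; S → S B; A → S X0; X0 → S X1; X1 → T1 S; B → A X2; X2 → A X3; X3 → A T2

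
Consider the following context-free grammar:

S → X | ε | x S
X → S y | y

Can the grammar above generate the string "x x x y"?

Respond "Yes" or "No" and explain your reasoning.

Yes - a valid derivation exists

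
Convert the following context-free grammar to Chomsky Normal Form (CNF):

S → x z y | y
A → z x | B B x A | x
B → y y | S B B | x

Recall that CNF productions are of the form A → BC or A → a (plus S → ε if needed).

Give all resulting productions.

TX → x; TZ → z; TY → y; S → y; A → x; B → x; S → TX X0; X0 → TZ TY; A → TZ TX; A → B X1; X1 → B X2; X2 → TX A; B → TY TY; B → S X3; X3 → B B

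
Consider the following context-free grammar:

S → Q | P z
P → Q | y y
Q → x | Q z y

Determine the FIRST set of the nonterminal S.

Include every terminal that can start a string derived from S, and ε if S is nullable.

We compute FIRST(S) using the standard algorithm.
FIRST(P) = {x, y}
FIRST(Q) = {x}
FIRST(S) = {x, y}
Therefore, FIRST(S) = {x, y}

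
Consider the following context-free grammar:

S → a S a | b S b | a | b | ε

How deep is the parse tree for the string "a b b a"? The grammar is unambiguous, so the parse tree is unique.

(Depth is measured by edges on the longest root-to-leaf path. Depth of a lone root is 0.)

3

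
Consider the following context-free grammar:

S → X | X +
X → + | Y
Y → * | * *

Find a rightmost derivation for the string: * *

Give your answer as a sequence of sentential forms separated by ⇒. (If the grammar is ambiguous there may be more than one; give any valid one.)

S ⇒ X ⇒ Y ⇒ * *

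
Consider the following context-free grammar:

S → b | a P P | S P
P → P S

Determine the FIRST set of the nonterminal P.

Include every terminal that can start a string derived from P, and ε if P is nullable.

We compute FIRST(P) using the standard algorithm.
FIRST(P) = {}
FIRST(S) = {a, b}
Therefore, FIRST(P) = {}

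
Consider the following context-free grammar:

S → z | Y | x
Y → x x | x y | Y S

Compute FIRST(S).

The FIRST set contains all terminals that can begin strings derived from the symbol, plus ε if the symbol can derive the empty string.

We compute FIRST(S) using the standard algorithm.
FIRST(S) = {x, z}
FIRST(Y) = {x}
Therefore, FIRST(S) = {x, z}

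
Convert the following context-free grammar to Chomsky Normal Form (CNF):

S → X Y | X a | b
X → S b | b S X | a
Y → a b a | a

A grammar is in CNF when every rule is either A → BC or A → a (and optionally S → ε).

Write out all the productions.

TA → a; S → b; TB → b; X → a; Y → a; S → X Y; S → X TA; X → S TB; X → TB X0; X0 → S X; Y → TA X1; X1 → TB TA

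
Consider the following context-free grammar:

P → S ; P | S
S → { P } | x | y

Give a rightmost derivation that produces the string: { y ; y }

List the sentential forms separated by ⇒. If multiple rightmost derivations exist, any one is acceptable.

P ⇒ S ⇒ { P } ⇒ { S ; P } ⇒ { S ; S } ⇒ { S ; y } ⇒ { y ; y }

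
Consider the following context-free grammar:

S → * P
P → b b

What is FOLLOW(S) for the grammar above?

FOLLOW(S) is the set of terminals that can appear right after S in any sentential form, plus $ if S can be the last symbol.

We compute FOLLOW(S) using the standard algorithm.
FOLLOW(S) starts with {$}.
FIRST(P) = {b}
FIRST(S) = {*}
FOLLOW(P) = {$}
FOLLOW(S) = {$}
Therefore, FOLLOW(S) = {$}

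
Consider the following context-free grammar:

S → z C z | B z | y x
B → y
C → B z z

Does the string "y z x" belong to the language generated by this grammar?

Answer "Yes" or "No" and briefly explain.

No - no valid derivation exists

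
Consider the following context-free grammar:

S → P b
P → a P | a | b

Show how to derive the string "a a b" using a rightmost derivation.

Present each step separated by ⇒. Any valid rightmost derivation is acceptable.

S ⇒ P b ⇒ a P b ⇒ a a b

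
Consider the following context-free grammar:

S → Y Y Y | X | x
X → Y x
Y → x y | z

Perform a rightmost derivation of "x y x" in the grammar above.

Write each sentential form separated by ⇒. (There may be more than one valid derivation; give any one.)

S ⇒ X ⇒ Y x ⇒ x y x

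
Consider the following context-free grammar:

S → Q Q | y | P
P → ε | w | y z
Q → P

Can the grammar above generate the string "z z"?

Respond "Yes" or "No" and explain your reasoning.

No - no valid derivation exists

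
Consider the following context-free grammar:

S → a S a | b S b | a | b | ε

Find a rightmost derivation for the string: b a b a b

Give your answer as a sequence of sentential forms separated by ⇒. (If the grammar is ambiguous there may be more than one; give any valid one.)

S ⇒ b S b ⇒ b a S a b ⇒ b a b a b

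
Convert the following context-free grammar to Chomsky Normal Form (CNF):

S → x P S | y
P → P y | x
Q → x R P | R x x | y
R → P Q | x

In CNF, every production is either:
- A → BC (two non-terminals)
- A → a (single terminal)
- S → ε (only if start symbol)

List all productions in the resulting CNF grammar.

TX → x; S → y; TY → y; P → x; Q → y; R → x; S → TX X0; X0 → P S; P → P TY; Q → TX X1; X1 → R P; Q → R X2; X2 → TX TX; R → P Q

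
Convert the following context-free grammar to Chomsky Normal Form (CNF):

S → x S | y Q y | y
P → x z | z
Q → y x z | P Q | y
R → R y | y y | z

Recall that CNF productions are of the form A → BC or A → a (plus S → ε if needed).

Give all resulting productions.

TX → x; TY → y; S → y; TZ → z; P → z; Q → y; R → z; S → TX S; S → TY X0; X0 → Q TY; P → TX TZ; Q → TY X1; X1 → TX TZ; Q → P Q; R → R TY; R → TY TY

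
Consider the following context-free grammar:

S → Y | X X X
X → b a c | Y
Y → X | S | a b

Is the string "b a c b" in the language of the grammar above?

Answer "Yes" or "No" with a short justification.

No - no valid derivation exists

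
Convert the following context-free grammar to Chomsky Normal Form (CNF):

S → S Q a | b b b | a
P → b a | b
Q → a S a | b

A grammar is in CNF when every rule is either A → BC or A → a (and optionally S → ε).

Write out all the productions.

TA → a; TB → b; S → a; P → b; Q → b; S → S X0; X0 → Q TA; S → TB X1; X1 → TB TB; P → TB TA; Q → TA X2; X2 → S TA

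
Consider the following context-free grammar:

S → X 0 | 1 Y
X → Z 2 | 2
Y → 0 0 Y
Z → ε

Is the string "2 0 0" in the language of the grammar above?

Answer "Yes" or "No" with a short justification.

No - no valid derivation exists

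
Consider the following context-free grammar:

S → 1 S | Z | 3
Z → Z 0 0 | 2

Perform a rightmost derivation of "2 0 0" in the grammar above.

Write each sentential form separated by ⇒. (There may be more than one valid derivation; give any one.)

S ⇒ Z ⇒ Z 0 0 ⇒ 2 0 0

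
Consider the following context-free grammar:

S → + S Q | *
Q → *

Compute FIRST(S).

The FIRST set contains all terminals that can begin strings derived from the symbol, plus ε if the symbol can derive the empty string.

We compute FIRST(S) using the standard algorithm.
FIRST(Q) = {*}
FIRST(S) = {*, +}
Therefore, FIRST(S) = {*, +}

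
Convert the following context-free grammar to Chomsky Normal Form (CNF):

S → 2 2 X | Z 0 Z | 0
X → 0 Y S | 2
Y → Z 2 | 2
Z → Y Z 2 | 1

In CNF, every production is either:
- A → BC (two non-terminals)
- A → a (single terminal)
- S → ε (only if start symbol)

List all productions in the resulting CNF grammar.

T2 → 2; T0 → 0; S → 0; X → 2; Y → 2; Z → 1; S → T2 X0; X0 → T2 X; S → Z X1; X1 → T0 Z; X → T0 X2; X2 → Y S; Y → Z T2; Z → Y X3; X3 → Z T2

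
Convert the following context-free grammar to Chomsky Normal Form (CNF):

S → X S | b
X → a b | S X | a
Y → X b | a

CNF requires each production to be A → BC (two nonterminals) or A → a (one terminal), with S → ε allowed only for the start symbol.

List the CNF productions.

S → b; TA → a; TB → b; X → a; Y → a; S → X S; X → TA TB; X → S X; Y → X TB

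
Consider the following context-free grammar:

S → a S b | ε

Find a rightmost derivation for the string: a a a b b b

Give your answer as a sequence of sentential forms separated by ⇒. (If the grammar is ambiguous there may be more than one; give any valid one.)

S ⇒ a S b ⇒ a a S b b ⇒ a a a S b b b ⇒ a a a b b b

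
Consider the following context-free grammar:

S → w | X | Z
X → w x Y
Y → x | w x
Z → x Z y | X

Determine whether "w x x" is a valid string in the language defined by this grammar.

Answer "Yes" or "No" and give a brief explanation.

Yes - a valid derivation exists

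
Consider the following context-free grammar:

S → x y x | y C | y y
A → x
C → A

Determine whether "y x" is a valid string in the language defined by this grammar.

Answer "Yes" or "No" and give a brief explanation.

Yes - a valid derivation exists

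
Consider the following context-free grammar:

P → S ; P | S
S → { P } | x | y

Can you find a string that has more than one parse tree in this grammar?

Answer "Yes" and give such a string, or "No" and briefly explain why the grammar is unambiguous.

No - the grammar is unambiguous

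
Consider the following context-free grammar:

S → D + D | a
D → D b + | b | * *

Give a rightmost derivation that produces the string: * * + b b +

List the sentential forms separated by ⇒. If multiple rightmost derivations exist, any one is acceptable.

S ⇒ D + D ⇒ D + D b + ⇒ D + b b + ⇒ * * + b b +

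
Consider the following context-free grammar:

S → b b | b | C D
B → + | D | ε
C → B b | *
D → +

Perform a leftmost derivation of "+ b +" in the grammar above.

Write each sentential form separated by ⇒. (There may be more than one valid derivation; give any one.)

S ⇒ C D ⇒ B b D ⇒ + b D ⇒ + b +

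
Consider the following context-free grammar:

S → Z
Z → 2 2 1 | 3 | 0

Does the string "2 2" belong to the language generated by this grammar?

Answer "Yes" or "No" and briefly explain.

No - no valid derivation exists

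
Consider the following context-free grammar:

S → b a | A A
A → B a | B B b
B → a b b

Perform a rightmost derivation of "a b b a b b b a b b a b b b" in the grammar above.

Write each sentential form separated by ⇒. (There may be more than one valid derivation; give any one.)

S ⇒ A A ⇒ A B B b ⇒ A B a b b b ⇒ A a b b a b b b ⇒ B B b a b b a b b b ⇒ B a b b b a b b a b b b ⇒ a b b a b b b a b b a b b b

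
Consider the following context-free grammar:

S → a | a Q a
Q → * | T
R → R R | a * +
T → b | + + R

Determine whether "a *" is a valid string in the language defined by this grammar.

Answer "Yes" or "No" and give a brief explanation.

No - no valid derivation exists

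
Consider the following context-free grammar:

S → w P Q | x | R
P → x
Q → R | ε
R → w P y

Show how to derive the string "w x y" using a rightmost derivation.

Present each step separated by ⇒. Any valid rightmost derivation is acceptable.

S ⇒ R ⇒ w P y ⇒ w x y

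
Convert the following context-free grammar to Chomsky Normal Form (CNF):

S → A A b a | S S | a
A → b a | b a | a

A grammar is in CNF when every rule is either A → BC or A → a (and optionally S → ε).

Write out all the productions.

TB → b; TA → a; S → a; A → a; S → A X0; X0 → A X1; X1 → TB TA; S → S S; A → TB TA; A → TB TA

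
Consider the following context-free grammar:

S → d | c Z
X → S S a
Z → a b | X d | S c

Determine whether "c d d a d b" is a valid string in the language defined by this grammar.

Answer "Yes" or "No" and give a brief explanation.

No - no valid derivation exists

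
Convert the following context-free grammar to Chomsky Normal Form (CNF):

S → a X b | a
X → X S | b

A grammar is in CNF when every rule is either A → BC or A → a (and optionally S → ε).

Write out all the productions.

TA → a; TB → b; S → a; X → b; S → TA X0; X0 → X TB; X → X S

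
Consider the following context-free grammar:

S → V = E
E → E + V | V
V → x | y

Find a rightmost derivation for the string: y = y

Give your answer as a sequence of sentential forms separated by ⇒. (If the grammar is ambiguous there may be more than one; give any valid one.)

S ⇒ V = E ⇒ V = V ⇒ V = y ⇒ y = y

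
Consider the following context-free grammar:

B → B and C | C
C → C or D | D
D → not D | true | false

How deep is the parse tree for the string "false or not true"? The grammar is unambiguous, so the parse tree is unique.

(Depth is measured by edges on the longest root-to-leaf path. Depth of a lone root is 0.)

4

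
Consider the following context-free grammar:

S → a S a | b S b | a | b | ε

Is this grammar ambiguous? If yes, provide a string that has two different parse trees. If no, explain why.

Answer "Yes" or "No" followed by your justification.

No - the grammar is unambiguous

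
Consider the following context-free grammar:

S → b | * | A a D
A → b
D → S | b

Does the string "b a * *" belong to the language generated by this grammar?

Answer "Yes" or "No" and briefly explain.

No - no valid derivation exists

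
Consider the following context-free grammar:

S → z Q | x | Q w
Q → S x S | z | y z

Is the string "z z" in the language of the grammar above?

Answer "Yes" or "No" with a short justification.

Yes - a valid derivation exists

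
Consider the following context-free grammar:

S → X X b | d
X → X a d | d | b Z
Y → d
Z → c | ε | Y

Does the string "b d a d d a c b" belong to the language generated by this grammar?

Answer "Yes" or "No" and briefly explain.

No - no valid derivation exists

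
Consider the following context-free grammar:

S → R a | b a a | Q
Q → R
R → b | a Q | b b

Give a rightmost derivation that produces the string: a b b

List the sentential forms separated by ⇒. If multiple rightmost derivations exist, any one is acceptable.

S ⇒ Q ⇒ R ⇒ a Q ⇒ a R ⇒ a b b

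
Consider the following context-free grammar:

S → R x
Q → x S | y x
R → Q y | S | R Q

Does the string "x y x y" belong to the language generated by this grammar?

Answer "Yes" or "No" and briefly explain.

No - no valid derivation exists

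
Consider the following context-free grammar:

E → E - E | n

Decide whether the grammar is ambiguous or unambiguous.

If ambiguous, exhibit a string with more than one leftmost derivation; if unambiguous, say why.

Ambiguous - the string 'n - n - n - n - n' has two distinct leftmost derivations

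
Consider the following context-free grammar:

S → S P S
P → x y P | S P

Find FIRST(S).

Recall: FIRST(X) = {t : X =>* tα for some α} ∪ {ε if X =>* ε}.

We compute FIRST(S) using the standard algorithm.
FIRST(P) = {x}
FIRST(S) = {}
Therefore, FIRST(S) = {}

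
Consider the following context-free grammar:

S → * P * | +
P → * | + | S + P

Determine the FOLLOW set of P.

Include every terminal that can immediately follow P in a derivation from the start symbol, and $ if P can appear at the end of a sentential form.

We compute FOLLOW(P) using the standard algorithm.
FOLLOW(S) starts with {$}.
FIRST(P) = {*, +}
FIRST(S) = {*, +}
FOLLOW(P) = {*}
FOLLOW(S) = {$, +}
Therefore, FOLLOW(P) = {*}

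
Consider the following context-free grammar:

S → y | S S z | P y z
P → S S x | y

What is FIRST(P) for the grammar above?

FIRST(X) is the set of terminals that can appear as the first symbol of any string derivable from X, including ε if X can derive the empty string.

We compute FIRST(P) using the standard algorithm.
FIRST(P) = {y}
FIRST(S) = {y}
Therefore, FIRST(P) = {y}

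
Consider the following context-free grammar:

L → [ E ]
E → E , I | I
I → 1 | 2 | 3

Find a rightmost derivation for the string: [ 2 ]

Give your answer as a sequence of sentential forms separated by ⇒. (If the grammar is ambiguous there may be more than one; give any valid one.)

L ⇒ [ E ] ⇒ [ I ] ⇒ [ 2 ]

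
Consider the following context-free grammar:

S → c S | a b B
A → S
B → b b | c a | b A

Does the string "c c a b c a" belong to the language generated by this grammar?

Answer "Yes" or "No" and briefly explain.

Yes - a valid derivation exists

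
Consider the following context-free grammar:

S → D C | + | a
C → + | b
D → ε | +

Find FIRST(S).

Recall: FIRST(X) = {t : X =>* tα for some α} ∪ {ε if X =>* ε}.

We compute FIRST(S) using the standard algorithm.
FIRST(C) = {+, b}
FIRST(D) = {+, ε}
FIRST(S) = {+, a, b}
Therefore, FIRST(S) = {+, a, b}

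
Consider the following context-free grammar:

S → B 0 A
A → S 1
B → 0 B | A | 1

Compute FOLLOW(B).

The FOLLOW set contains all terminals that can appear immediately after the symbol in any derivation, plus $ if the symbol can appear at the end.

We compute FOLLOW(B) using the standard algorithm.
FOLLOW(S) starts with {$}.
FIRST(A) = {0, 1}
FIRST(B) = {0, 1}
FIRST(S) = {0, 1}
FOLLOW(A) = {$, 0, 1}
FOLLOW(B) = {0}
FOLLOW(S) = {$, 1}
Therefore, FOLLOW(B) = {0}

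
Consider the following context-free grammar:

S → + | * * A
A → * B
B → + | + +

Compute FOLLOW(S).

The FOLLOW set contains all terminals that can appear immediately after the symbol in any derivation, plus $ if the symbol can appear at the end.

We compute FOLLOW(S) using the standard algorithm.
FOLLOW(S) starts with {$}.
FIRST(A) = {*}
FIRST(B) = {+}
FIRST(S) = {*, +}
FOLLOW(A) = {$}
FOLLOW(B) = {$}
FOLLOW(S) = {$}
Therefore, FOLLOW(S) = {$}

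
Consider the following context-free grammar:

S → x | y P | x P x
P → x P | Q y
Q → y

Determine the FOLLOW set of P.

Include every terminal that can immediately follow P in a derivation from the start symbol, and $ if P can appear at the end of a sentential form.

We compute FOLLOW(P) using the standard algorithm.
FOLLOW(S) starts with {$}.
FIRST(P) = {x, y}
FIRST(Q) = {y}
FIRST(S) = {x, y}
FOLLOW(P) = {$, x}
FOLLOW(Q) = {y}
FOLLOW(S) = {$}
Therefore, FOLLOW(P) = {$, x}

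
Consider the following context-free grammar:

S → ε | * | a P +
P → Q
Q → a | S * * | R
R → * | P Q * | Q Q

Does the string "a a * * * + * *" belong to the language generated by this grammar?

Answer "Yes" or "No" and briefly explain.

No - no valid derivation exists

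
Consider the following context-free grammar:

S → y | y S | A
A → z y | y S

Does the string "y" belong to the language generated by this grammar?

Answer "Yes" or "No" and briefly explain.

Yes - a valid derivation exists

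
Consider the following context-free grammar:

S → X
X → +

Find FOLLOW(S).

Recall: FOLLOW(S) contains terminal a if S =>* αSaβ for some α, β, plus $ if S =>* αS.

We compute FOLLOW(S) using the standard algorithm.
FOLLOW(S) starts with {$}.
FIRST(S) = {+}
FIRST(X) = {+}
FOLLOW(S) = {$}
FOLLOW(X) = {$}
Therefore, FOLLOW(S) = {$}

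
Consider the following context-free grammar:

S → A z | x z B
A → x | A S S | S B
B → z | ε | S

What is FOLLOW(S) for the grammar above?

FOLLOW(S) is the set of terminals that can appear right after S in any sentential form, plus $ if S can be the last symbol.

We compute FOLLOW(S) using the standard algorithm.
FOLLOW(S) starts with {$}.
FIRST(A) = {x}
FIRST(B) = {x, z, ε}
FIRST(S) = {x}
FOLLOW(A) = {x, z}
FOLLOW(B) = {$, x, z}
FOLLOW(S) = {$, x, z}
Therefore, FOLLOW(S) = {$, x, z}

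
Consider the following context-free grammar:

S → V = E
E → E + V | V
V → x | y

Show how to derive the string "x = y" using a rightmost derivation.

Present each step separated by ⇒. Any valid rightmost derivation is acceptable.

S ⇒ V = E ⇒ V = V ⇒ V = y ⇒ x = y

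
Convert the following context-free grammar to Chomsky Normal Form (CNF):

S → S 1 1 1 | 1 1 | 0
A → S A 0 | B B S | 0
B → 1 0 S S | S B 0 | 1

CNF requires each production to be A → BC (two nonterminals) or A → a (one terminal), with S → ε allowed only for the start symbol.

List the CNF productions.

T1 → 1; S → 0; T0 → 0; A → 0; B → 1; S → S X0; X0 → T1 X1; X1 → T1 T1; S → T1 T1; A → S X2; X2 → A T0; A → B X3; X3 → B S; B → T1 X4; X4 → T0 X5; X5 → S S; B → S X6; X6 → B T0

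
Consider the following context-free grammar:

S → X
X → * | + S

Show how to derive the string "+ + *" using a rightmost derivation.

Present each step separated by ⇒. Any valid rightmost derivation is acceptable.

S ⇒ X ⇒ + S ⇒ + X ⇒ + + S ⇒ + + X ⇒ + + *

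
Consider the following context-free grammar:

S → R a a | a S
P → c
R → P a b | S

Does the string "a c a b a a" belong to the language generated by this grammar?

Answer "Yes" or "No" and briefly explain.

Yes - a valid derivation exists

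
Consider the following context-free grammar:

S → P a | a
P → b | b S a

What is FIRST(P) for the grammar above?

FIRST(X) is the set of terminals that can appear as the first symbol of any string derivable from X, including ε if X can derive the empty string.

We compute FIRST(P) using the standard algorithm.
FIRST(P) = {b}
FIRST(S) = {a, b}
Therefore, FIRST(P) = {b}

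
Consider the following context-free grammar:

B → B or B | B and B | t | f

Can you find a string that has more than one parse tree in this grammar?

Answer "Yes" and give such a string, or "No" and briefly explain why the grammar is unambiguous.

Yes - the string 't and f or f and t or t and f' has two distinct parse trees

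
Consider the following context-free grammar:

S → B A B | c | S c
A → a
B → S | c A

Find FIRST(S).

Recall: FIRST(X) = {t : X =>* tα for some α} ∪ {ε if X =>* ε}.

We compute FIRST(S) using the standard algorithm.
FIRST(A) = {a}
FIRST(B) = {c}
FIRST(S) = {c}
Therefore, FIRST(S) = {c}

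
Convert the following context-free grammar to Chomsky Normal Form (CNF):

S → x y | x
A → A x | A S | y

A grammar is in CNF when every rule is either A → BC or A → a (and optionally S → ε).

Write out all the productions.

TX → x; TY → y; S → x; A → y; S → TX TY; A → A TX; A → A S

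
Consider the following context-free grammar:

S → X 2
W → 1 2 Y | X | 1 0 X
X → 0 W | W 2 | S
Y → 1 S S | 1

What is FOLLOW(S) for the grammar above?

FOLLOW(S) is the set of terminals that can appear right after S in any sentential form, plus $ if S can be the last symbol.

We compute FOLLOW(S) using the standard algorithm.
FOLLOW(S) starts with {$}.
FIRST(S) = {0, 1}
FIRST(W) = {0, 1}
FIRST(X) = {0, 1}
FIRST(Y) = {1}
FOLLOW(S) = {$, 0, 1, 2}
FOLLOW(W) = {2}
FOLLOW(X) = {2}
FOLLOW(Y) = {2}
Therefore, FOLLOW(S) = {$, 0, 1, 2}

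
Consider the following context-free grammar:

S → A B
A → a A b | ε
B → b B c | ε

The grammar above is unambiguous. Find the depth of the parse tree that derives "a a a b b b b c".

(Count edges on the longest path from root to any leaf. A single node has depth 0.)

5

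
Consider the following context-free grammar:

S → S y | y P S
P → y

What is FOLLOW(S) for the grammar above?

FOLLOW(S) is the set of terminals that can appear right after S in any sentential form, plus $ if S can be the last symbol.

We compute FOLLOW(S) using the standard algorithm.
FOLLOW(S) starts with {$}.
FIRST(P) = {y}
FIRST(S) = {y}
FOLLOW(P) = {y}
FOLLOW(S) = {$, y}
Therefore, FOLLOW(S) = {$, y}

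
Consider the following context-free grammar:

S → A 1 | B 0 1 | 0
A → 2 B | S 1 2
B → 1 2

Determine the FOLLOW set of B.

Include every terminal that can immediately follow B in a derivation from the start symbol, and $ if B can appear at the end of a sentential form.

We compute FOLLOW(B) using the standard algorithm.
FOLLOW(S) starts with {$}.
FIRST(A) = {0, 1, 2}
FIRST(B) = {1}
FIRST(S) = {0, 1, 2}
FOLLOW(A) = {1}
FOLLOW(B) = {0, 1}
FOLLOW(S) = {$, 1}
Therefore, FOLLOW(B) = {0, 1}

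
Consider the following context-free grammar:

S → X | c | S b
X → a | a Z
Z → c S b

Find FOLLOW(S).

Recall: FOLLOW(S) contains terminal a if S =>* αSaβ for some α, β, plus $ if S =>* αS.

We compute FOLLOW(S) using the standard algorithm.
FOLLOW(S) starts with {$}.
FIRST(S) = {a, c}
FIRST(X) = {a}
FIRST(Z) = {c}
FOLLOW(S) = {$, b}
FOLLOW(X) = {$, b}
FOLLOW(Z) = {$, b}
Therefore, FOLLOW(S) = {$, b}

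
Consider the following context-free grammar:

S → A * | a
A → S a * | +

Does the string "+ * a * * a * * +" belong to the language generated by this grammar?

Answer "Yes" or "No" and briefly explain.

No - no valid derivation exists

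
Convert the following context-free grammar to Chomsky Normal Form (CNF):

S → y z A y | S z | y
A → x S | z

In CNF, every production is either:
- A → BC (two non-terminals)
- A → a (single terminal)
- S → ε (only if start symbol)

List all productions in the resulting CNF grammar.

TY → y; TZ → z; S → y; TX → x; A → z; S → TY X0; X0 → TZ X1; X1 → A TY; S → S TZ; A → TX S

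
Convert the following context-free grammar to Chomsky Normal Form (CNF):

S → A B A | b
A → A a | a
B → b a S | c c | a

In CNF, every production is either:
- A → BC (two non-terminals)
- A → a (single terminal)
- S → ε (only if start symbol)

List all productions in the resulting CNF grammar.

S → b; TA → a; A → a; TB → b; TC → c; B → a; S → A X0; X0 → B A; A → A TA; B → TB X1; X1 → TA S; B → TC TC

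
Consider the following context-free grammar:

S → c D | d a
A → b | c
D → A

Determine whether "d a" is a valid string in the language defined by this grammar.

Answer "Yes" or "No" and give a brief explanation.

Yes - a valid derivation exists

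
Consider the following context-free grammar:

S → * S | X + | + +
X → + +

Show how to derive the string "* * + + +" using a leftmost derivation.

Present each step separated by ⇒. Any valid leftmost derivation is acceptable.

S ⇒ * S ⇒ * * S ⇒ * * X + ⇒ * * + + +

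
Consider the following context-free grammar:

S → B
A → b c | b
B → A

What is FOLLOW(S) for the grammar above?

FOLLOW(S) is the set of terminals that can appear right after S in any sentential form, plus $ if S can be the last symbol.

We compute FOLLOW(S) using the standard algorithm.
FOLLOW(S) starts with {$}.
FIRST(A) = {b}
FIRST(B) = {b}
FIRST(S) = {b}
FOLLOW(A) = {$}
FOLLOW(B) = {$}
FOLLOW(S) = {$}
Therefore, FOLLOW(S) = {$}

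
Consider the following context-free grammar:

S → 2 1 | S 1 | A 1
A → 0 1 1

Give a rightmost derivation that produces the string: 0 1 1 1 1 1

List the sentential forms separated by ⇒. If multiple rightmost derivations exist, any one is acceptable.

S ⇒ S 1 ⇒ S 1 1 ⇒ A 1 1 1 ⇒ 0 1 1 1 1 1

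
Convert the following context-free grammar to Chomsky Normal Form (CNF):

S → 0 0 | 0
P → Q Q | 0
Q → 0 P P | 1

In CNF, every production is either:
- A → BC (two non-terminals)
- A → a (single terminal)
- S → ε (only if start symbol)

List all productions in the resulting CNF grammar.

T0 → 0; S → 0; P → 0; Q → 1; S → T0 T0; P → Q Q; Q → T0 X0; X0 → P P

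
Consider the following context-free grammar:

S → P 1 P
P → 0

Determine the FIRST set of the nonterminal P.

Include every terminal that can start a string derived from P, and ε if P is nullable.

We compute FIRST(P) using the standard algorithm.
FIRST(P) = {0}
FIRST(S) = {0}
Therefore, FIRST(P) = {0}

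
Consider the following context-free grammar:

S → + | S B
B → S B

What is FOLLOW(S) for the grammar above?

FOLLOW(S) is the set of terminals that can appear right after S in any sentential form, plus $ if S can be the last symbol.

We compute FOLLOW(S) using the standard algorithm.
FOLLOW(S) starts with {$}.
FIRST(B) = {+}
FIRST(S) = {+}
FOLLOW(B) = {$, +}
FOLLOW(S) = {$, +}
Therefore, FOLLOW(S) = {$, +}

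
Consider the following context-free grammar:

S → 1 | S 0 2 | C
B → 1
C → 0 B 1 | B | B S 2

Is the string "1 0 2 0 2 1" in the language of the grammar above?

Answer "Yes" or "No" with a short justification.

No - no valid derivation exists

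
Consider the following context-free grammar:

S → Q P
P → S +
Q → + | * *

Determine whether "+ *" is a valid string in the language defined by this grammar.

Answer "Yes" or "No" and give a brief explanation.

No - no valid derivation exists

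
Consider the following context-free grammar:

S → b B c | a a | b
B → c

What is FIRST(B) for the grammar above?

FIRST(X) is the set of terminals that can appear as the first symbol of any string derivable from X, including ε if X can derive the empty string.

We compute FIRST(B) using the standard algorithm.
FIRST(B) = {c}
FIRST(S) = {a, b}
Therefore, FIRST(B) = {c}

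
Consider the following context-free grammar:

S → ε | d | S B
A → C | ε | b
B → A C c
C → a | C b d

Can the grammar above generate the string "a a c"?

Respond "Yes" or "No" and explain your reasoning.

Yes - a valid derivation exists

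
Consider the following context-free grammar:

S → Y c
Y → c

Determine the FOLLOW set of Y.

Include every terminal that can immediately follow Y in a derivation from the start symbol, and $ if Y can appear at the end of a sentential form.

We compute FOLLOW(Y) using the standard algorithm.
FOLLOW(S) starts with {$}.
FIRST(S) = {c}
FIRST(Y) = {c}
FOLLOW(S) = {$}
FOLLOW(Y) = {c}
Therefore, FOLLOW(Y) = {c}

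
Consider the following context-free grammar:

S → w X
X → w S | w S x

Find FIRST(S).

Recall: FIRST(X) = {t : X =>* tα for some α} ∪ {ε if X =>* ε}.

We compute FIRST(S) using the standard algorithm.
FIRST(S) = {w}
FIRST(X) = {w}
Therefore, FIRST(S) = {w}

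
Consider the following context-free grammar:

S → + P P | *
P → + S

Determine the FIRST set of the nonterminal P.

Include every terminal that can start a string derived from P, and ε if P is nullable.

We compute FIRST(P) using the standard algorithm.
FIRST(P) = {+}
FIRST(S) = {*, +}
Therefore, FIRST(P) = {+}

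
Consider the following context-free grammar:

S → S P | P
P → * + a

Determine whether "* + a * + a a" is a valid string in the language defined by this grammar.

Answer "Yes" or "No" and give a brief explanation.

No - no valid derivation exists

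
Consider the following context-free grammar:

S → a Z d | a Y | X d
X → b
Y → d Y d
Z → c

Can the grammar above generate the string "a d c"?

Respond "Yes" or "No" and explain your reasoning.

No - no valid derivation exists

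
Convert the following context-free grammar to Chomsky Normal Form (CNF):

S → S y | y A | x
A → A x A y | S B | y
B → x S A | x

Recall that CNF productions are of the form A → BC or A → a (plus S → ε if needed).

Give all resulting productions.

TY → y; S → x; TX → x; A → y; B → x; S → S TY; S → TY A; A → A X0; X0 → TX X1; X1 → A TY; A → S B; B → TX X2; X2 → S A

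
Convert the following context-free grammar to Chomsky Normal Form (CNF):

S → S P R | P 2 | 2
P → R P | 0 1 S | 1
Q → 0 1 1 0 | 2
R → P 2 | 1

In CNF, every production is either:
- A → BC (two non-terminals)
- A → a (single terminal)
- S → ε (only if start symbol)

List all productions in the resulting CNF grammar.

T2 → 2; S → 2; T0 → 0; T1 → 1; P → 1; Q → 2; R → 1; S → S X0; X0 → P R; S → P T2; P → R P; P → T0 X1; X1 → T1 S; Q → T0 X2; X2 → T1 X3; X3 → T1 T0; R → P T2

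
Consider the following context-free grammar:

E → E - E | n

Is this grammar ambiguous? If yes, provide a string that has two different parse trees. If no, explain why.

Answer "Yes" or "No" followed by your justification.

Yes - the string 'n - n - n - n - n' has two distinct leftmost derivations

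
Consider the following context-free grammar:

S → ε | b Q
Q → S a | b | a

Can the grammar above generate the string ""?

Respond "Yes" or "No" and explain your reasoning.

Yes - a valid derivation exists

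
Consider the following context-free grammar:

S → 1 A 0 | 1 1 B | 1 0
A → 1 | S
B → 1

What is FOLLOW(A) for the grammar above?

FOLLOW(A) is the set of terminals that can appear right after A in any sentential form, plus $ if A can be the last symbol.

We compute FOLLOW(A) using the standard algorithm.
FOLLOW(S) starts with {$}.
FIRST(A) = {1}
FIRST(B) = {1}
FIRST(S) = {1}
FOLLOW(A) = {0}
FOLLOW(B) = {$, 0}
FOLLOW(S) = {$, 0}
Therefore, FOLLOW(A) = {0}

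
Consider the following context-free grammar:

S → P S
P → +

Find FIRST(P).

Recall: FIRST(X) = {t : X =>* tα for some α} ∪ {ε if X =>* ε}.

We compute FIRST(P) using the standard algorithm.
FIRST(P) = {+}
FIRST(S) = {+}
Therefore, FIRST(P) = {+}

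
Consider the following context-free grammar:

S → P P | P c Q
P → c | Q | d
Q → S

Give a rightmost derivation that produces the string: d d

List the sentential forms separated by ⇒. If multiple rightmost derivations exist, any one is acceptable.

S ⇒ P P ⇒ P d ⇒ d d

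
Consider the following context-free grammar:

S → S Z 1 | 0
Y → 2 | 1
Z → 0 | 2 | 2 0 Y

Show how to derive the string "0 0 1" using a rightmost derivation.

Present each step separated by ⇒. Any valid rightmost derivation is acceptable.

S ⇒ S Z 1 ⇒ S 0 1 ⇒ 0 0 1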